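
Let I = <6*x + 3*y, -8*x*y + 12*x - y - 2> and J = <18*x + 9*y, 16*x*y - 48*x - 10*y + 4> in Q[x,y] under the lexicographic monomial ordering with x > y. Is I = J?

Equality of ideals is decidable: compute both reduced Gröbner bases (unique for the ordering) and check whether they agree.
Buchberger on the first generating set:
f_1 = 6*x + 3*y, LT = x.
f_2 = -8*x*y + 12*x - y - 2, LT = x*y.

S(f_1,f_2): lcm = x*y. S = 3/2*x + 1/2*y**2 - 1/8*y - 1/4.
  leading term x: subtract (1/4)·f_1 from 3/2*x + 1/2*y**2 - 1/8*y - 1/4 → 1/2*y**2 - 7/8*y - 1/4
  leading term y**2: no divisor's leading term divides it; move 1/2*y**2 to the remainder.
  leading term y: no divisor's leading term divides it; move -7/8*y to the remainder.
  leading term 1: no divisor's leading term divides it; move -1/4 to the remainder.
  remainder 1/2*y**2 - 7/8*y - 1/4 ≠ 0; add g_3 = 1/2*y**2 - 7/8*y - 1/4 to the basis.

S(f_1,g_3): leading monomials are coprime, so the S-polynomial reduces to 0 (Buchberger's first criterion).
S(f_2,g_3): lcm = x*y**2. S = 1/4*x*y + 1/2*x + 1/8*y**2 + 1/4*y.
  leading term x*y: subtract (1/24*y)·f_1 from 1/4*x*y + 1/2*x + 1/8*y**2 + 1/4*y → 1/2*x + 1/4*y
  leading term x: subtract (1/12)·f_1 from 1/2*x + 1/4*y → 0
  remainder 0.

Every S-polynomial of the final basis reduces to 0, so we have a Gröbner basis.
Inter-reduce: drop elements whose leading term is divisible by another's, tail-reduce, and make monic.
Reduced Gröbner basis: {x + 1/2*y, y**2 - 7/4*y - 1/2}.

Buchberger on the second generating set:
h_1 = 18*x + 9*y, LT = x.
h_2 = 16*x*y - 48*x - 10*y + 4, LT = x*y.

S(h_1,h_2): lcm = x*y. S = 3*x + 1/2*y**2 + 5/8*y - 1/4.
  leading term x: subtract (1/6)·h_1 from 3*x + 1/2*y**2 + 5/8*y - 1/4 → 1/2*y**2 - 7/8*y - 1/4
  leading term y**2: no divisor's leading term divides it; move 1/2*y**2 to the remainder.
  leading term y: no divisor's leading term divides it; move -7/8*y to the remainder.
  leading term 1: no divisor's leading term divides it; move -1/4 to the remainder.
  remainder 1/2*y**2 - 7/8*y - 1/4 ≠ 0; add k_3 = 1/2*y**2 - 7/8*y - 1/4 to the basis.

S(h_1,k_3): leading monomials are coprime, so the S-polynomial reduces to 0 (Buchberger's first criterion).
S(h_2,k_3): lcm = x*y**2. S = -5/4*x*y + 1/2*x - 5/8*y**2 + 1/4*y.
  leading term x*y: subtract (-5/72*y)·h_1 from -5/4*x*y + 1/2*x - 5/8*y**2 + 1/4*y → 1/2*x + 1/4*y
  leading term x: subtract (1/36)·h_1 from 1/2*x + 1/4*y → 0
  remainder 0.

Every S-polynomial of the final basis reduces to 0, so we have a Gröbner basis.
Inter-reduce: drop elements whose leading term is divisible by another's, tail-reduce, and make monic.
Reduced Gröbner basis: {x + 1/2*y, y**2 - 7/4*y - 1/2}.

These coincide, so the ideals are equal.

Yes, the ideals are equal.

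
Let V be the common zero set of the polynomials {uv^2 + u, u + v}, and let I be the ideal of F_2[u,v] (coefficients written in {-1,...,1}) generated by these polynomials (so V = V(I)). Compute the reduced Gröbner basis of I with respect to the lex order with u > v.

f_1 = uv^2 + u, LT = uv^2.
f_2 = u + v, LT = u.

S(f_1,f_2): lcm = uv^2. S = u + v^3.
  leading term u: subtract (1)·f_2 from u + v^3 → v^3 + v
  leading term v^3: no divisor's leading term divides it; move v^3 to the remainder.
  leading term v: no divisor's leading term divides it; move v to the remainder.
  remainder v^3 + v ≠ 0; add g_3 = v^3 + v to the basis.

The other S-polynomials (S(f_1,g_3), S(f_2,g_3)) all reduce to 0 modulo the current basis, so we have a Gröbner basis.
Inter-reduce: drop elements whose leading term is divisible by another's, tail-reduce, and make monic.

G = {u + v, v^3 + v}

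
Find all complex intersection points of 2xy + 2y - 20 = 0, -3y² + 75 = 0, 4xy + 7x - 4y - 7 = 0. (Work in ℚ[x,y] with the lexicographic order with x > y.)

Compute a lex Gröbner basis by Buchberger's algorithm.
f_1 = 2xy + 2y - 20, LT = xy.
f_2 = -3y² + 75, LT = y².
f_3 = 4xy + 7x - 4y - 7, LT = xy.

S(f_1,f_2): lcm = xy². S = 25x + y² - 10y.
  leading term x: no divisor's leading term divides it; move 25x to the remainder.
  leading term y²: subtract (-⅓)·f_2 from y² - 10y → -10y + 25
  leading term y: no divisor's leading term divides it; move -10y to the remainder.
  leading term 1: no divisor's leading term divides it; move 25 to the remainder.
  remainder 25x - 10y + 25 ≠ 0; add h_4 = 25x - 10y + 25 to the basis.

S(f_1,f_3): lcm = xy. S = -7/4x + 2y - 33/4.
  leading term x: subtract (-7/100)·h_4 from -7/4x + 2y - 33/4 → 13/10y - 13/2
  leading term y: no divisor's leading term divides it; move 13/10y to the remainder.
  leading term 1: no divisor's leading term divides it; move -13/2 to the remainder.
  remainder 13/10y - 13/2 ≠ 0; add h_5 = 13/10y - 13/2 to the basis.

S(f_2,f_3): lcm = xy². S = -7/4xy - 25x + y² + 7/4y.
  leading term xy: subtract (-⅞)·f_1 from -7/4xy - 25x + y² + 7/4y → -25x + y² + 7/2y - 35/2
  leading term x: subtract (-1)·h_4 from -25x + y² + 7/2y - 35/2 → y² - 13/2y + 15/2
  leading term y²: subtract (-⅓)·f_2 from y² - 13/2y + 15/2 → -13/2y + 65/2
  leading term y: subtract (-5)·h_5 from -13/2y + 65/2 → 0
  remainder 0.

S(f_1,h_4): lcm = xy. S = ⅖y² - 10.
  leading term y²: subtract (-2/15)·f_2 from ⅖y² - 10 → 0
  remainder 0.

S(f_2,h_4): leading monomials are coprime, so the S-polynomial reduces to 0 (Buchberger's first criterion).
S(f_3,h_4): lcm = xy. S = 7/4x + ⅖y² - 2y - 7/4.
  leading term x: subtract (7/100)·h_4 from 7/4x + ⅖y² - 2y - 7/4 → ⅖y² - 13/10y - 7/2
  leading term y²: subtract (-2/15)·f_2 from ⅖y² - 13/10y - 7/2 → -13/10y + 13/2
  leading term y: subtract (-1)·h_5 from -13/10y + 13/2 → 0
  remainder 0.

S(f_1,h_5): lcm = xy. S = 5x + y - 10.
  leading term x: subtract (⅕)·h_4 from 5x + y - 10 → 3y - 15
  leading term y: subtract (30/13)·h_5 from 3y - 15 → 0
  remainder 0.

S(f_2,h_5): lcm = y². S = 5y - 25.
  leading term y: subtract (50/13)·h_5 from 5y - 25 → 0
  remainder 0.

S(f_3,h_5): lcm = xy. S = 27/4x - y - 7/4.
  leading term x: subtract (27/100)·h_4 from 27/4x - y - 7/4 → 17/10y - 17/2
  leading term y: subtract (17/13)·h_5 from 17/10y - 17/2 → 0
  remainder 0.

S(h_4,h_5): leading monomials are coprime, so the S-polynomial reduces to 0 (Buchberger's first criterion).
Every S-polynomial of the final basis reduces to 0, so we have a Gröbner basis.
Inter-reduce: drop elements whose leading term is divisible by another's, tail-reduce, and make monic.
Reduced Gröbner basis: {x - 1, y - 5}.

Elimination: the polynomial y - 5 lies in the elimination ideal for y, so y ∈ {5}. For each such y, the remaining basis elements (now univariate) give the rest of the solution.
  y = 5: the earlier basis element becomes x - 1 = 0, giving x = 1 — point (1, 5).
Substituting each solution back into the original system confirms all equations vanish.

{(1, 5)}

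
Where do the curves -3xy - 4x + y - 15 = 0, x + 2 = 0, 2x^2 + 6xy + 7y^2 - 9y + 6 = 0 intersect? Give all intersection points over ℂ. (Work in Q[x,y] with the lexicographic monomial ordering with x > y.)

Compute a lex Gröbner basis by Buchberger's algorithm.
f_1 = -3xy - 4x + y - 15, LT = xy.
f_2 = x + 2, LT = x.
f_3 = 2x^2 + 6xy + 7y^2 - 9y + 6, LT = x^2.

S(f_1,f_2): lcm = xy. S = 4/3x - 7/3y + 5.
  leading term x: subtract (4/3)·f_2 from 4/3x - 7/3y + 5 → -7/3y + 7/3
  leading term y: no divisor's leading term divides it; move -7/3y to the remainder.
  leading term 1: no divisor's leading term divides it; move 7/3 to the remainder.
  remainder -7/3y + 7/3 ≠ 0; add h_4 = -7/3y + 7/3 to the basis.

S(f_1,f_3): lcm = x^2y. S = 4/3x^2 - 3xy^2 - 1/3xy + 5x - 7/2y^3 + 9/2y^2 - 3y.
  leading term x^2: subtract (4/3x)·f_2 from 4/3x^2 - 3xy^2 - 1/3xy + 5x - 7/2y^3 + 9/2y^2 - 3y → -3xy^2 - 1/3xy + 7/3x - 7/2y^3 + 9/2y^2 - 3y
  leading term xy^2: subtract (y)·f_1 from -3xy^2 - 1/3xy + 7/3x - 7/2y^3 + 9/2y^2 - 3y → 11/3xy + 7/3x - 7/2y^3 + 7/2y^2 + 12y
  leading term xy: subtract (-11/9)·f_1 from 11/3xy + 7/3x - 7/2y^3 + 7/2y^2 + 12y → -23/9x - 7/2y^3 + 7/2y^2 + 119/9y - 55/3
  leading term x: subtract (-23/9)·f_2 from -23/9x - 7/2y^3 + 7/2y^2 + 119/9y - 55/3 → -7/2y^3 + 7/2y^2 + 119/9y - 119/9
  leading term y^3: subtract (3/2y^2)·h_4 from -7/2y^3 + 7/2y^2 + 119/9y - 119/9 → 119/9y - 119/9
  leading term y: subtract (-17/3)·h_4 from 119/9y - 119/9 → 0
  remainder 0.

S(f_2,f_3): lcm = x^2. S = -3xy + 2x - 7/2y^2 + 9/2y - 3.
  leading term xy: subtract (1)·f_1 from -3xy + 2x - 7/2y^2 + 9/2y - 3 → 6x - 7/2y^2 + 7/2y + 12
  leading term x: subtract (6)·f_2 from 6x - 7/2y^2 + 7/2y + 12 → -7/2y^2 + 7/2y
  leading term y^2: subtract (3/2y)·h_4 from -7/2y^2 + 7/2y → 0
  remainder 0.

S(f_1,h_4): lcm = xy. S = 7/3x - 1/3y + 5.
  leading term x: subtract (7/3)·f_2 from 7/3x - 1/3y + 5 → -1/3y + 1/3
  leading term y: subtract (1/7)·h_4 from -1/3y + 1/3 → 0
  remainder 0.

S(f_2,h_4): leading monomials are coprime, so the S-polynomial reduces to 0 (Buchberger's first criterion).
S(f_3,h_4): leading monomials are coprime, so the S-polynomial reduces to 0 (Buchberger's first criterion).
Every S-polynomial of the final basis reduces to 0, so we have a Gröbner basis.
Inter-reduce: drop elements whose leading term is divisible by another's, tail-reduce, and make monic.
Reduced Gröbner basis: {x + 2, y - 1}.

Since the basis is lex-ordered, y - 1 is univariate in y. Its roots are {1}. Back-substituting each root into the other basis elements fixes the other coordinates.
  y = 1: the earlier basis element becomes x + 2 = 0, giving x = -2 — point (-2, 1).
This is the nonlinear analogue of row-reducing a linear system.

{(-2, 1)}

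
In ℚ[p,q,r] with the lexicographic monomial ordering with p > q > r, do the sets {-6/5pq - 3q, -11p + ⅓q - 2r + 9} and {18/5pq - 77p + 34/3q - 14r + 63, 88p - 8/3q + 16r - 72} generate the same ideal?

Two ideals are equal iff their reduced Gröbner bases coincide (the reduced basis is unique for a fixed ordering).
Buchberger on the first generating set:
f_1 = -6/5pq - 3q, LT = pq.
f_2 = -11p + ⅓q - 2r + 9, LT = p.

S(f_1,f_2): lcm = pq. S = 1/33q² - 2/11qr + 73/22q.
  leading term q²: no divisor's leading term divides it; move 1/33q² to the remainder.
  leading term qr: no divisor's leading term divides it; move -2/11qr to the remainder.
  leading term q: no divisor's leading term divides it; move 73/22q to the remainder.
  remainder 1/33q² - 2/11qr + 73/22q ≠ 0; add g_3 = 1/33q² - 2/11qr + 73/22q to the basis.

The other S-polynomials (S(f_1,g_3), S(f_2,g_3)) all reduce to 0 modulo the current basis, so we have a Gröbner basis.
Inter-reduce: drop elements whose leading term is divisible by another's, tail-reduce, and make monic.
Reduced Gröbner basis: {p - 1/33q + 2/11r - 9/11, q² - 6qr + 219/2q}.

Buchberger on the second generating set:
h_1 = 18/5pq - 77p + 34/3q - 14r + 63, LT = pq.
h_2 = 88p - 8/3q + 16r - 72, LT = p.

S(h_1,h_2): lcm = pq. S = -385/18p + 1/33q² - 2/11qr + 1178/297q - 35/9r + 35/2.
  leading term p: subtract (-35/144)·h_2 from -385/18p + 1/33q² - 2/11qr + 1178/297q - 35/9r + 35/2 → 1/33q² - 2/11qr + 73/22q
  leading term q²: no divisor's leading term divides it; move 1/33q² to the remainder.
  leading term qr: no divisor's leading term divides it; move -2/11qr to the remainder.
  leading term q: no divisor's leading term divides it; move 73/22q to the remainder.
  remainder 1/33q² - 2/11qr + 73/22q ≠ 0; add k_3 = 1/33q² - 2/11qr + 73/22q to the basis.

The other S-polynomials (S(h_1,k_3), S(h_2,k_3)) all reduce to 0 modulo the current basis, so we have a Gröbner basis.
Inter-reduce: drop elements whose leading term is divisible by another's, tail-reduce, and make monic.
Reduced Gröbner basis: {p - 1/33q + 2/11r - 9/11, q² - 6qr + 219/2q}.

Same reduced basis, so the two generating sets span the same ideal.

Yes, the ideals are equal.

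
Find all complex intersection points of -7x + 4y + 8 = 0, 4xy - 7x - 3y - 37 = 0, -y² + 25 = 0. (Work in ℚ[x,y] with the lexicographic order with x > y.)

{(4, 5)}

Compute a lex Gröbner basis by Buchberger's algorithm.
f_1 = -7x + 4y + 8, LT = x.
f_2 = 4xy - 7x - 3y - 37, LT = xy.
f_3 = -y² + 25, LT = y².

S(f_1,f_2): lcm = xy. S = 7/4x - 4/7y² - 11/28y + 37/4.
  reduce S modulo (f_1, f_2, f_3):
  remainder 17/28y - 85/28 ≠ 0; add h_4 = 17/28y - 85/28 to the basis.

The other S-polynomials (S(f_1,f_3), S(f_2,f_3), S(f_1,h_4), S(f_2,h_4), S(f_3,h_4)) all reduce to 0 modulo the current basis, so we have a Gröbner basis.
Inter-reduce: drop elements whose leading term is divisible by another's, tail-reduce, and make monic.
Reduced Gröbner basis: {x - 4, y - 5}.

A lex Gröbner basis eliminates variables successively. Here y - 5 depends only on y, with roots {5}; lifting each root through the earlier basis elements recovers the full solutions.
  y = 5: the earlier basis element becomes x - 4 = 0, giving x = 4 — point (4, 5).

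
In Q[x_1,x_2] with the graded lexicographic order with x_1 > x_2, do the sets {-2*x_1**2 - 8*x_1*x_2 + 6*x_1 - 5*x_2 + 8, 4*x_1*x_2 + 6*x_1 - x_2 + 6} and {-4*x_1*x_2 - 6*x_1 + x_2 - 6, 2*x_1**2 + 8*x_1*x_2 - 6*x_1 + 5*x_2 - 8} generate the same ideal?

Two ideals are equal iff their reduced Gröbner bases coincide (the reduced basis is unique for a fixed ordering).
Buchberger on the first generating set:
f_1 = -2*x_1**2 - 8*x_1*x_2 + 6*x_1 - 5*x_2 + 8, LT = x_1**2.
f_2 = 4*x_1*x_2 + 6*x_1 - x_2 + 6, LT = x_1*x_2.

S(f_1,f_2): lcm = x_1**2*x_2. S = 4*x_1*x_2**2 - 3/2*x_1**2 - 11/4*x_1*x_2 + 5/2*x_2**2 - 3/2*x_1 - 4*x_2.
  leading term x_1*x_2**2: subtract (x_2)·f_2 from 4*x_1*x_2**2 - 3/2*x_1**2 - 11/4*x_1*x_2 + 5/2*x_2**2 - 3/2*x_1 - 4*x_2 → -3/2*x_1**2 - 35/4*x_1*x_2 + 7/2*x_2**2 - 3/2*x_1 - 10*x_2
  leading term x_1**2: subtract (3/4)·f_1 from -3/2*x_1**2 - 35/4*x_1*x_2 + 7/2*x_2**2 - 3/2*x_1 - 10*x_2 → -11/4*x_1*x_2 + 7/2*x_2**2 - 6*x_1 - 25/4*x_2 - 6
  leading term x_1*x_2: subtract (-11/16)·f_2 from -11/4*x_1*x_2 + 7/2*x_2**2 - 6*x_1 - 25/4*x_2 - 6 → 7/2*x_2**2 - 15/8*x_1 - 111/16*x_2 - 15/8
  leading term x_2**2: no divisor's leading term divides it; move 7/2*x_2**2 to the remainder.
  leading term x_1: no divisor's leading term divides it; move -15/8*x_1 to the remainder.
  leading term x_2: no divisor's leading term divides it; move -111/16*x_2 to the remainder.
  leading term 1: no divisor's leading term divides it; move -15/8 to the remainder.
  remainder 7/2*x_2**2 - 15/8*x_1 - 111/16*x_2 - 15/8 ≠ 0; add g_3 = 7/2*x_2**2 - 15/8*x_1 - 111/16*x_2 - 15/8 to the basis.

S(f_1,g_3): leading monomials are coprime, so the S-polynomial reduces to 0 (Buchberger's first criterion).
S(f_2,g_3): lcm = x_1*x_2**2. S = 15/28*x_1**2 + 195/56*x_1*x_2 - 1/4*x_2**2 + 15/28*x_1 + 3/2*x_2.
  leading term x_1**2: subtract (-15/56)·f_1 from 15/28*x_1**2 + 195/56*x_1*x_2 - 1/4*x_2**2 + 15/28*x_1 + 3/2*x_2 → 75/56*x_1*x_2 - 1/4*x_2**2 + 15/7*x_1 + 9/56*x_2 + 15/7
  leading term x_1*x_2: subtract (75/224)·f_2 from 75/56*x_1*x_2 - 1/4*x_2**2 + 15/7*x_1 + 9/56*x_2 + 15/7 → -1/4*x_2**2 + 15/112*x_1 + 111/224*x_2 + 15/112
  leading term x_2**2: subtract (-1/14)·g_3 from -1/4*x_2**2 + 15/112*x_1 + 111/224*x_2 + 15/112 → 0
  remainder 0.

Every S-polynomial of the final basis reduces to 0, so we have a Gröbner basis.
Inter-reduce: drop elements whose leading term is divisible by another's, tail-reduce, and make monic.
Reduced Gröbner basis: {x_1**2 - 9*x_1 + 7/2*x_2 - 10, x_1*x_2 + 3/2*x_1 - 1/4*x_2 + 3/2, x_2**2 - 15/28*x_1 - 111/56*x_2 - 15/28}.

Buchberger on the second generating set:
h_1 = -4*x_1*x_2 - 6*x_1 + x_2 - 6, LT = x_1*x_2.
h_2 = 2*x_1**2 + 8*x_1*x_2 - 6*x_1 + 5*x_2 - 8, LT = x_1**2.

S(h_1,h_2): lcm = x_1**2*x_2. S = -4*x_1*x_2**2 + 3/2*x_1**2 + 11/4*x_1*x_2 - 5/2*x_2**2 + 3/2*x_1 + 4*x_2.
  leading term x_1*x_2**2: subtract (x_2)·h_1 from -4*x_1*x_2**2 + 3/2*x_1**2 + 11/4*x_1*x_2 - 5/2*x_2**2 + 3/2*x_1 + 4*x_2 → 3/2*x_1**2 + 35/4*x_1*x_2 - 7/2*x_2**2 + 3/2*x_1 + 10*x_2
  leading term x_1**2: subtract (3/4)·h_2 from 3/2*x_1**2 + 35/4*x_1*x_2 - 7/2*x_2**2 + 3/2*x_1 + 10*x_2 → 11/4*x_1*x_2 - 7/2*x_2**2 + 6*x_1 + 25/4*x_2 + 6
  leading term x_1*x_2: subtract (-11/16)·h_1 from 11/4*x_1*x_2 - 7/2*x_2**2 + 6*x_1 + 25/4*x_2 + 6 → -7/2*x_2**2 + 15/8*x_1 + 111/16*x_2 + 15/8
  leading term x_2**2: no divisor's leading term divides it; move -7/2*x_2**2 to the remainder.
  leading term x_1: no divisor's leading term divides it; move 15/8*x_1 to the remainder.
  leading term x_2: no divisor's leading term divides it; move 111/16*x_2 to the remainder.
  leading term 1: no divisor's leading term divides it; move 15/8 to the remainder.
  remainder -7/2*x_2**2 + 15/8*x_1 + 111/16*x_2 + 15/8 ≠ 0; add k_3 = -7/2*x_2**2 + 15/8*x_1 + 111/16*x_2 + 15/8 to the basis.

S(h_1,k_3): lcm = x_1*x_2**2. S = 15/28*x_1**2 + 195/56*x_1*x_2 - 1/4*x_2**2 + 15/28*x_1 + 3/2*x_2.
  leading term x_1**2: subtract (15/56)·h_2 from 15/28*x_1**2 + 195/56*x_1*x_2 - 1/4*x_2**2 + 15/28*x_1 + 3/2*x_2 → 75/56*x_1*x_2 - 1/4*x_2**2 + 15/7*x_1 + 9/56*x_2 + 15/7
  leading term x_1*x_2: subtract (-75/224)·h_1 from 75/56*x_1*x_2 - 1/4*x_2**2 + 15/7*x_1 + 9/56*x_2 + 15/7 → -1/4*x_2**2 + 15/112*x_1 + 111/224*x_2 + 15/112
  leading term x_2**2: subtract (1/14)·k_3 from -1/4*x_2**2 + 15/112*x_1 + 111/224*x_2 + 15/112 → 0
  remainder 0.

S(h_2,k_3): leading monomials are coprime, so the S-polynomial reduces to 0 (Buchberger's first criterion).
Every S-polynomial of the final basis reduces to 0, so we have a Gröbner basis.
Inter-reduce: drop elements whose leading term is divisible by another's, tail-reduce, and make monic.
Reduced Gröbner basis: {x_1**2 - 9*x_1 + 7/2*x_2 - 10, x_1*x_2 + 3/2*x_1 - 1/4*x_2 + 3/2, x_2**2 - 15/28*x_1 - 111/56*x_2 - 15/28}.

The two bases agree; hence the ideals are identical.

Yes, the ideals are equal.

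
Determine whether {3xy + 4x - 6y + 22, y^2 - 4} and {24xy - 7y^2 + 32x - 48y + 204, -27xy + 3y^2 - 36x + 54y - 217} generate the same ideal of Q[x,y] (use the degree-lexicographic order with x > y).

Equality of ideals is decidable: compute both reduced Gröbner bases (unique for the ordering) and check whether they agree.
Buchberger on the first generating set:
f_1 = 3xy + 4x - 6y + 22, LT = xy.
f_2 = y^2 - 4, LT = y^2.

S(f_1,f_2): lcm = xy^2. S = 4/3xy - 2y^2 + 4x + 22/3y.
  leading term xy: subtract (4/9)·f_1 from 4/3xy - 2y^2 + 4x + 22/3y → -2y^2 + 20/9x + 10y - 88/9
  leading term y^2: subtract (-2)·f_2 from -2y^2 + 20/9x + 10y - 88/9 → 20/9x + 10y - 160/9
  leading term x: no divisor's leading term divides it; move 20/9x to the remainder.
  leading term y: no divisor's leading term divides it; move 10y to the remainder.
  leading term 1: no divisor's leading term divides it; move -160/9 to the remainder.
  remainder 20/9x + 10y - 160/9 ≠ 0; add g_3 = 20/9x + 10y - 160/9 to the basis.

S(f_1,g_3): lcm = xy. S = -9/2y^2 + 4/3x + 6y + 22/3.
  leading term y^2: subtract (-9/2)·f_2 from -9/2y^2 + 4/3x + 6y + 22/3 → 4/3x + 6y - 32/3
  leading term x: subtract (3/5)·g_3 from 4/3x + 6y - 32/3 → 0
  remainder 0.

S(f_2,g_3): leading monomials are coprime, so the S-polynomial reduces to 0 (Buchberger's first criterion).
Every S-polynomial of the final basis reduces to 0, so we have a Gröbner basis.
Inter-reduce: drop elements whose leading term is divisible by another's, tail-reduce, and make monic.
Reduced Gröbner basis: {y^2 - 4, x + 9/2y - 8}.

Buchberger on the second generating set:
h_1 = 24xy - 7y^2 + 32x - 48y + 204, LT = xy.
h_2 = -27xy + 3y^2 - 36x + 54y - 217, LT = xy.

S(h_1,h_2): lcm = xy. S = -13/72y^2 + 25/54.
  leading term y^2: no divisor's leading term divides it; move -13/72y^2 to the remainder.
  leading term 1: no divisor's leading term divides it; move 25/54 to the remainder.
  remainder -13/72y^2 + 25/54 ≠ 0; add k_3 = -13/72y^2 + 25/54 to the basis.

S(h_1,k_3): lcm = xy^2. S = -7/24y^3 + 4/3xy - 2y^2 + 100/39x + 17/2y.
  leading term y^3: subtract (21/13y)·k_3 from -7/24y^3 + 4/3xy - 2y^2 + 100/39x + 17/2y → 4/3xy - 2y^2 + 100/39x + 907/117y
  leading term xy: subtract (1/18)·h_1 from 4/3xy - 2y^2 + 100/39x + 907/117y → -29/18y^2 + 92/117x + 1219/117y - 34/3
  leading term y^2: subtract (116/13)·k_3 from -29/18y^2 + 92/117x + 1219/117y - 34/3 → 92/117x + 1219/117y - 5428/351
  leading term x: no divisor's leading term divides it; move 92/117x to the remainder.
  leading term y: no divisor's leading term divides it; move 1219/117y to the remainder.
  leading term 1: no divisor's leading term divides it; move -5428/351 to the remainder.
  remainder 92/117x + 1219/117y - 5428/351 ≠ 0; add k_4 = 92/117x + 1219/117y - 5428/351 to the basis.

S(h_2,k_3): lcm = xy^2. S = -1/9y^3 + 4/3xy - 2y^2 + 100/39x + 217/27y.
  leading term y^3: subtract (8/13y)·k_3 from -1/9y^3 + 4/3xy - 2y^2 + 100/39x + 217/27y → 4/3xy - 2y^2 + 100/39x + 907/117y
  leading term xy: subtract (1/18)·h_1 from 4/3xy - 2y^2 + 100/39x + 907/117y → -29/18y^2 + 92/117x + 1219/117y - 34/3
  leading term y^2: subtract (116/13)·k_3 from -29/18y^2 + 92/117x + 1219/117y - 34/3 → 92/117x + 1219/117y - 5428/351
  leading term x: subtract (1)·k_4 from 92/117x + 1219/117y - 5428/351 → 0
  remainder 0.

S(h_1,k_4): lcm = xy. S = -325/24y^2 + 4/3x + 53/3y + 17/2.
  leading term y^2: subtract (75)·k_3 from -325/24y^2 + 4/3x + 53/3y + 17/2 → 4/3x + 53/3y - 236/9
  leading term x: subtract (39/23)·k_4 from 4/3x + 53/3y - 236/9 → 0
  remainder 0.

S(h_2,k_4): lcm = xy. S = -481/36y^2 + 4/3x + 53/3y + 217/27.
  leading term y^2: subtract (74)·k_3 from -481/36y^2 + 4/3x + 53/3y + 217/27 → 4/3x + 53/3y - 236/9
  leading term x: subtract (39/23)·k_4 from 4/3x + 53/3y - 236/9 → 0
  remainder 0.

S(k_3,k_4): leading monomials are coprime, so the S-polynomial reduces to 0 (Buchberger's first criterion).
Every S-polynomial of the final basis reduces to 0, so we have a Gröbner basis.
Inter-reduce: drop elements whose leading term is divisible by another's, tail-reduce, and make monic.
Reduced Gröbner basis: {y^2 - 100/39, x + 53/4y - 59/3}.

Since the reduced bases disagree, the two ideals are not the same.

No, the ideals differ.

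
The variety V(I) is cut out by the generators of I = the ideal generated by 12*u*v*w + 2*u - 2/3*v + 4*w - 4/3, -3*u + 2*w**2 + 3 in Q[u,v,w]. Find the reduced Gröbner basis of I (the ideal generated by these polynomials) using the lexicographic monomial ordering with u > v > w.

f_1 = 12*u*v*w + 2*u - 2/3*v + 4*w - 4/3, LT = u*v*w.
f_2 = -3*u + 2*w**2 + 3, LT = u.

S(f_1,f_2): lcm = u*v*w. S = 1/6*u + 2/3*v*w**3 + v*w - 1/18*v + 1/3*w - 1/9.
  leading term u: subtract (-1/18)·f_2 from 1/6*u + 2/3*v*w**3 + v*w - 1/18*v + 1/3*w - 1/9 → 2/3*v*w**3 + v*w - 1/18*v + 1/9*w**2 + 1/3*w + 1/18
  leading term v*w**3: no divisor's leading term divides it; move 2/3*v*w**3 to the remainder.
  leading term v*w: no divisor's leading term divides it; move v*w to the remainder.
  leading term v: no divisor's leading term divides it; move -1/18*v to the remainder.
  leading term w**2: no divisor's leading term divides it; move 1/9*w**2 to the remainder.
  leading term w: no divisor's leading term divides it; move 1/3*w to the remainder.
  leading term 1: no divisor's leading term divides it; move 1/18 to the remainder.
  remainder 2/3*v*w**3 + v*w - 1/18*v + 1/9*w**2 + 1/3*w + 1/18 ≠ 0; add g_3 = 2/3*v*w**3 + v*w - 1/18*v + 1/9*w**2 + 1/3*w + 1/18 to the basis.

The other S-polynomials (S(f_1,g_3), S(f_2,g_3)) all reduce to 0 modulo the current basis, so we have a Gröbner basis.
Inter-reduce: drop elements whose leading term is divisible by another's, tail-reduce, and make monic.

G = {u - 2/3*w**2 - 1, v*w**3 + 3/2*v*w - 1/12*v + 1/6*w**2 + 1/2*w + 1/12}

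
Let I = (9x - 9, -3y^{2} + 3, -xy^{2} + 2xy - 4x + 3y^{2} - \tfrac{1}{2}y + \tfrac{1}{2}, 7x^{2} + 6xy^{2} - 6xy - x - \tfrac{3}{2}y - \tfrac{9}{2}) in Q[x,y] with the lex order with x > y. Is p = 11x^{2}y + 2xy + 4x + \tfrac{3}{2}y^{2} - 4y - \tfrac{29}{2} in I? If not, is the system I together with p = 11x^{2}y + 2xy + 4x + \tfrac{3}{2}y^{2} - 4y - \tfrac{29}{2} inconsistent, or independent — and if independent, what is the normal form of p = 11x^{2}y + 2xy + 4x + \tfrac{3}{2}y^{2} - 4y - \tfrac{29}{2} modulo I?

First compute the reduced Gröbner basis of I by Buchberger's algorithm.
f_1 = 9x - 9, LT = x.
f_2 = -3y^{2} + 3, LT = y^{2}.
f_3 = -xy^{2} + 2xy - 4x + 3y^{2} - \tfrac{1}{2}y + \tfrac{1}{2}, LT = xy^{2}.
f_4 = 7x^{2} + 6xy^{2} - 6xy - x - \tfrac{3}{2}y - \tfrac{9}{2}, LT = x^{2}.

S(f_1,f_3): lcm = xy^{2}. S = 2xy - 4x + 2y^{2} - \tfrac{1}{2}y + \tfrac{1}{2}.
  reduce S modulo (f_1, f_2, f_3, f_4):
  remainder \tfrac{3}{2}y - \tfrac{3}{2} ≠ 0; add h_5 = \tfrac{3}{2}y - \tfrac{3}{2} to the basis.

The other S-polynomials (S(f_1,f_2), S(f_1,f_4), S(f_2,f_3), S(f_2,f_4), S(f_3,f_4), S(f_1,h_5), S(f_2,h_5), S(f_3,h_5), S(f_4,h_5)) all reduce to 0 modulo the current basis, so we have a Gröbner basis.
Inter-reduce: drop elements whose leading term is divisible by another's, tail-reduce, and make monic.
Reduced Gröbner basis: {x - 1, y - 1}.
Label its elements g_1 = x - 1, g_2 = y - 1.

Reduce p = 11x^{2}y + 2xy + 4x + \tfrac{3}{2}y^{2} - 4y - \tfrac{29}{2} modulo G:
  leading term x^{2}y: subtract (11xy)·g_1 from 11x^{2}y + 2xy + 4x + \tfrac{3}{2}y^{2} - 4y - \tfrac{29}{2} → 13xy + 4x + \tfrac{3}{2}y^{2} - 4y - \tfrac{29}{2}
  leading term xy: subtract (13y)·g_1 from 13xy + 4x + \tfrac{3}{2}y^{2} - 4y - \tfrac{29}{2} → 4x + \tfrac{3}{2}y^{2} + 9y - \tfrac{29}{2}
  leading term x: subtract (4)·g_1 from 4x + \tfrac{3}{2}y^{2} + 9y - \tfrac{29}{2} → \tfrac{3}{2}y^{2} + 9y - \tfrac{21}{2}
  leading term y^{2}: subtract (\tfrac{3}{2}y)·g_2 from \tfrac{3}{2}y^{2} + 9y - \tfrac{21}{2} → \tfrac{21}{2}y - \tfrac{21}{2}
  leading term y: subtract (\tfrac{21}{2})·g_2 from \tfrac{21}{2}y - \tfrac{21}{2} → 0
  normal form = 0.
Since the normal form is 0, p ∈ I.

11x^{2}y + 2xy + 4x + \tfrac{3}{2}y^{2} - 4y - \tfrac{29}{2} lies in I (it reduces to 0).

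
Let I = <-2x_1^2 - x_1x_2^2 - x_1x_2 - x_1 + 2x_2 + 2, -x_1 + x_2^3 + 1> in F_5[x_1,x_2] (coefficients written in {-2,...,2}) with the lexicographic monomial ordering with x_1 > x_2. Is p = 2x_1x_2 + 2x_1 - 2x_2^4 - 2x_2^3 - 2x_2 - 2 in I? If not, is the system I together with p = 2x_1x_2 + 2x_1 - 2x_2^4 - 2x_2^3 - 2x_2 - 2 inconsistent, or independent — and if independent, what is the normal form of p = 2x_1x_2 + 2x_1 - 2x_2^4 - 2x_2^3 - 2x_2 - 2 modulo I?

2x_1x_2 + 2x_1 - 2x_2^4 - 2x_2^3 - 2x_2 - 2 lies in I (it reduces to 0).

First compute the reduced Gröbner basis of I by Buchberger's algorithm.
f_1 = -2x_1^2 - x_1x_2^2 - x_1x_2 - x_1 + 2x_2 + 2, LT = x_1^2.
f_2 = -x_1 + x_2^3 + 1, LT = x_1.

S(f_1,f_2): lcm = x_1^2. S = x_1x_2^3 - 2x_1x_2^2 - 2x_1x_2 - x_1 - x_2 - 1.
  leading term x_1x_2^3: subtract (-x_2^3)·f_2 from x_1x_2^3 - 2x_1x_2^2 - 2x_1x_2 - x_1 - x_2 - 1 → -2x_1x_2^2 - 2x_1x_2 - x_1 + x_2^6 + x_2^3 - x_2 - 1
  leading term x_1x_2^2: subtract (2x_2^2)·f_2 from -2x_1x_2^2 - 2x_1x_2 - x_1 + x_2^6 + x_2^3 - x_2 - 1 → -2x_1x_2 - x_1 + x_2^6 - 2x_2^5 + x_2^3 - 2x_2^2 - x_2 - 1
  leading term x_1x_2: subtract (2x_2)·f_2 from -2x_1x_2 - x_1 + x_2^6 - 2x_2^5 + x_2^3 - 2x_2^2 - x_2 - 1 → -x_1 + x_2^6 - 2x_2^5 - 2x_2^4 + x_2^3 - 2x_2^2 + 2x_2 - 1
  leading term x_1: subtract (1)·f_2 from -x_1 + x_2^6 - 2x_2^5 - 2x_2^4 + x_2^3 - 2x_2^2 + 2x_2 - 1 → x_2^6 - 2x_2^5 - 2x_2^4 - 2x_2^2 + 2x_2 - 2
  leading term x_2^6: no divisor's leading term divides it; move x_2^6 to the remainder.
  leading term x_2^5: no divisor's leading term divides it; move -2x_2^5 to the remainder.
  leading term x_2^4: no divisor's leading term divides it; move -2x_2^4 to the remainder.
  leading term x_2^2: no divisor's leading term divides it; move -2x_2^2 to the remainder.
  leading term x_2: no divisor's leading term divides it; move 2x_2 to the remainder.
  leading term 1: no divisor's leading term divides it; move -2 to the remainder.
  remainder x_2^6 - 2x_2^5 - 2x_2^4 - 2x_2^2 + 2x_2 - 2 ≠ 0; add h_3 = x_2^6 - 2x_2^5 - 2x_2^4 - 2x_2^2 + 2x_2 - 2 to the basis.

The other S-polynomials (S(f_1,h_3), S(f_2,h_3)) all reduce to 0 modulo the current basis, so we have a Gröbner basis.
Inter-reduce: drop elements whose leading term is divisible by another's, tail-reduce, and make monic.
Reduced Gröbner basis: {x_1 - x_2^3 - 1, x_2^6 - 2x_2^5 - 2x_2^4 - 2x_2^2 + 2x_2 - 2}.
Label its elements g_1 = x_1 - x_2^3 - 1, g_2 = x_2^6 - 2x_2^5 - 2x_2^4 - 2x_2^2 + 2x_2 - 2.

Reduce p = 2x_1x_2 + 2x_1 - 2x_2^4 - 2x_2^3 - 2x_2 - 2 modulo G:
  leading term x_1x_2: subtract (2x_2)·g_1 from 2x_1x_2 + 2x_1 - 2x_2^4 - 2x_2^3 - 2x_2 - 2 → 2x_1 - 2x_2^3 - 2
  leading term x_1: subtract (2)·g_1 from 2x_1 - 2x_2^3 - 2 → 0
  normal form = 0.
Since the normal form is 0, p ∈ I.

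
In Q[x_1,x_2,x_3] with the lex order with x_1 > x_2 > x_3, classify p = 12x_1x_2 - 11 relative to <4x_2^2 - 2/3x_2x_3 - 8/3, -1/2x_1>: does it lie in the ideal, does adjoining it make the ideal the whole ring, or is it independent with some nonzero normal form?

Adjoining 12x_1x_2 - 11 makes the ideal the whole ring: the system is inconsistent.

First compute the reduced Gröbner basis of I by Buchberger's algorithm.
f_1 = 4x_2^2 - 2/3x_2x_3 - 8/3, LT = x_2^2.
f_2 = -1/2x_1, LT = x_1.

S(f_1,f_2): leading monomials are coprime, so the S-polynomial reduces to 0 (Buchberger's first criterion).
Every S-polynomial of the final basis reduces to 0, so we have a Gröbner basis.
Inter-reduce: drop elements whose leading term is divisible by another's, tail-reduce, and make monic.
Reduced Gröbner basis: {x_1, x_2^2 - 1/6x_2x_3 - 2/3}.
Label its elements g_1 = x_1, g_2 = x_2^2 - 1/6x_2x_3 - 2/3.

Reduce p = 12x_1x_2 - 11 modulo G:
  leading term x_1x_2: subtract (12x_2)·g_1 from 12x_1x_2 - 11 → -11
  leading term 1: no divisor's leading term divides it; move -11 to the remainder.
  normal form = -11.
The normal form is nonzero, so p ∉ I. Since p minus its normal form lies in I, I + (p) = I + (r) where r = -11; decide whether this ideal is the whole ring.
Here r = -11 is a nonzero constant, hence a unit: 1 ∈ I + (p), the Gröbner basis of I + (p) is {1}, and the enlarged system has no common solution — adjoining p is inconsistent.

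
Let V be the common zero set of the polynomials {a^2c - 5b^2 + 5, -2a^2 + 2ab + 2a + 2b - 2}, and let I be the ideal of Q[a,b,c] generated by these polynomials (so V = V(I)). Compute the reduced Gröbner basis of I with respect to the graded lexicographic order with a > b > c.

G = {b^3c - 2/5ac^2 - 5b^3 + 3b^2c - 1/5bc^2 + 5b^2 - 3bc + 1/5c^2 + 5b - c - 5, ab^2 - b^3 + 2/5ac - 2b^2 + 1/5bc - a + b - 1/5c + 2, abc + ac - 5b^2 + bc - c + 5, a^2 - ab - a - b + 1}

f_1 = a^2c - 5b^2 + 5, LT = a^2c.
f_2 = -2a^2 + 2ab + 2a + 2b - 2, LT = a^2.

S(f_1,f_2): lcm = a^2c. S = abc + ac - 5b^2 + bc - c + 5.
  leading term abc: no divisor's leading term divides it; move abc to the remainder.
  leading term ac: no divisor's leading term divides it; move ac to the remainder.
  leading term b^2: no divisor's leading term divides it; move -5b^2 to the remainder.
  leading term bc: no divisor's leading term divides it; move bc to the remainder.
  leading term c: no divisor's leading term divides it; move -c to the remainder.
  leading term 1: no divisor's leading term divides it; move 5 to the remainder.
  remainder abc + ac - 5b^2 + bc - c + 5 ≠ 0; add g_3 = abc + ac - 5b^2 + bc - c + 5 to the basis.

S(f_1,g_3): lcm = a^2bc. S = -a^2c + 5ab^2 - abc - 5b^3 + ac - 5a + 5b.
  leading term a^2c: subtract (-1)·f_1 from -a^2c + 5ab^2 - abc - 5b^3 + ac - 5a + 5b → 5ab^2 - abc - 5b^3 + ac - 5b^2 - 5a + 5b + 5
  leading term ab^2: no divisor's leading term divides it; move 5ab^2 to the remainder.
  leading term abc: subtract (-1)·g_3 from -abc - 5b^3 + ac - 5b^2 - 5a + 5b + 5 → -5b^3 + 2ac - 10b^2 + bc - 5a + 5b - c + 10
  leading term b^3: no divisor's leading term divides it; move -5b^3 to the remainder.
  leading term ac: no divisor's leading term divides it; move 2ac to the remainder.
  leading term b^2: no divisor's leading term divides it; move -10b^2 to the remainder.
  leading term bc: no divisor's leading term divides it; move bc to the remainder.
  leading term a: no divisor's leading term divides it; move -5a to the remainder.
  leading term b: no divisor's leading term divides it; move 5b to the remainder.
  leading term c: no divisor's leading term divides it; move -c to the remainder.
  leading term 1: no divisor's leading term divides it; move 10 to the remainder.
  remainder 5ab^2 - 5b^3 + 2ac - 10b^2 + bc - 5a + 5b - c + 10 ≠ 0; add g_4 = 5ab^2 - 5b^3 + 2ac - 10b^2 + bc - 5a + 5b - c + 10 to the basis.

S(f_1,g_4): lcm = a^2b^2c. S = ab^3c - 2/5a^2c^2 + 2ab^2c - 1/5abc^2 - 5b^4 + a^2c - abc + 1/5ac^2 - 2ac + 5b^2.
  leading term ab^3c: subtract (b^2)·g_3 from ab^3c - 2/5a^2c^2 + 2ab^2c - 1/5abc^2 - 5b^4 + a^2c - abc + 1/5ac^2 - 2ac + 5b^2 → -2/5a^2c^2 + ab^2c - 1/5abc^2 - b^3c + a^2c - abc + 1/5ac^2 + b^2c - 2ac
  leading term a^2c^2: subtract (-2/5c)·f_1 from -2/5a^2c^2 + ab^2c - 1/5abc^2 - b^3c + a^2c - abc + 1/5ac^2 + b^2c - 2ac → ab^2c - 1/5abc^2 - b^3c + a^2c - abc + 1/5ac^2 - b^2c - 2ac + 2c
  leading term ab^2c: subtract (b)·g_3 from ab^2c - 1/5abc^2 - b^3c + a^2c - abc + 1/5ac^2 - b^2c - 2ac + 2c → -1/5abc^2 - b^3c + a^2c - 2abc + 1/5ac^2 + 5b^3 - 2b^2c - 2ac + bc - 5b + 2c
  leading term abc^2: subtract (-1/5c)·g_3 from -1/5abc^2 - b^3c + a^2c - 2abc + 1/5ac^2 + 5b^3 - 2b^2c - 2ac + bc - 5b + 2c → -b^3c + a^2c - 2abc + 2/5ac^2 + 5b^3 - 3b^2c + 1/5bc^2 - 2ac + bc - 1/5c^2 - 5b + 3c
  leading term b^3c: no divisor's leading term divides it; move -b^3c to the remainder.
  leading term a^2c: subtract (1)·f_1 from a^2c - 2abc + 2/5ac^2 + 5b^3 - 3b^2c + 1/5bc^2 - 2ac + bc - 1/5c^2 - 5b + 3c → -2abc + 2/5ac^2 + 5b^3 - 3b^2c + 1/5bc^2 - 2ac + 5b^2 + bc - 1/5c^2 - 5b + 3c - 5
  leading term abc: subtract (-2)·g_3 from -2abc + 2/5ac^2 + 5b^3 - 3b^2c + 1/5bc^2 - 2ac + 5b^2 + bc - 1/5c^2 - 5b + 3c - 5 → 2/5ac^2 + 5b^3 - 3b^2c + 1/5bc^2 - 5b^2 + 3bc - 1/5c^2 - 5b + c + 5
  leading term ac^2: no divisor's leading term divides it; move 2/5ac^2 to the remainder.
  leading term b^3: no divisor's leading term divides it; move 5b^3 to the remainder.
  leading term b^2c: no divisor's leading term divides it; move -3b^2c to the remainder.
  leading term bc^2: no divisor's leading term divides it; move 1/5bc^2 to the remainder.
  leading term b^2: no divisor's leading term divides it; move -5b^2 to the remainder.
  leading term bc: no divisor's leading term divides it; move 3bc to the remainder.
  leading term c^2: no divisor's leading term divides it; move -1/5c^2 to the remainder.
  leading term b: no divisor's leading term divides it; move -5b to the remainder.
  leading term c: no divisor's leading term divides it; move c to the remainder.
  leading term 1: no divisor's leading term divides it; move 5 to the remainder.
  remainder -b^3c + 2/5ac^2 + 5b^3 - 3b^2c + 1/5bc^2 - 5b^2 + 3bc - 1/5c^2 - 5b + c + 5 ≠ 0; add g_5 = -b^3c + 2/5ac^2 + 5b^3 - 3b^2c + 1/5bc^2 - 5b^2 + 3bc - 1/5c^2 - 5b + c + 5 to the basis.

The other S-polynomials (S(f_2,g_3), S(f_2,g_4), S(g_3,g_4), S(f_1,g_5), S(f_2,g_5), S(g_3,g_5), S(g_4,g_5)) all reduce to 0 modulo the current basis, so we have a Gröbner basis.
Inter-reduce: drop elements whose leading term is divisible by another's, tail-reduce, and make monic.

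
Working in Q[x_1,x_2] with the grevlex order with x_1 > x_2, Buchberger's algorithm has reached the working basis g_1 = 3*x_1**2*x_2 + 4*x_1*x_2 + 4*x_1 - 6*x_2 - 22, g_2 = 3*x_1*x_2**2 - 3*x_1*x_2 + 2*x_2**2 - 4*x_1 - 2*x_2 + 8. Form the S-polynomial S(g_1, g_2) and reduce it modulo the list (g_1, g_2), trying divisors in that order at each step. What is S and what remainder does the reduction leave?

lcm(LM(g_1), LM(g_2)) = x_1**2*x_2**2.
S = (lcm/LT(g_1))·g_1 − (lcm/LT(g_2))·g_2 = x_1**2*x_2 + 2/3*x_1*x_2**2 + 4/3*x_1**2 + 2*x_1*x_2 - 2*x_2**2 - 8/3*x_1 - 22/3*x_2.
Reduce S modulo (g_1, g_2) in that order:
  leading term x_1**2*x_2: subtract (1/3)·g_1 from x_1**2*x_2 + 2/3*x_1*x_2**2 + 4/3*x_1**2 + 2*x_1*x_2 - 2*x_2**2 - 8/3*x_1 - 22/3*x_2 → 2/3*x_1*x_2**2 + 4/3*x_1**2 + 2/3*x_1*x_2 - 2*x_2**2 - 4*x_1 - 16/3*x_2 + 22/3
  leading term x_1*x_2**2: subtract (2/9)·g_2 from 2/3*x_1*x_2**2 + 4/3*x_1**2 + 2/3*x_1*x_2 - 2*x_2**2 - 4*x_1 - 16/3*x_2 + 22/3 → 4/3*x_1**2 + 4/3*x_1*x_2 - 22/9*x_2**2 - 28/9*x_1 - 44/9*x_2 + 50/9
  leading term x_1**2: no divisor's leading term divides it; move 4/3*x_1**2 to the remainder.
  leading term x_1*x_2: no divisor's leading term divides it; move 4/3*x_1*x_2 to the remainder.
  leading term x_2**2: no divisor's leading term divides it; move -22/9*x_2**2 to the remainder.
  leading term x_1: no divisor's leading term divides it; move -28/9*x_1 to the remainder.
  leading term x_2: no divisor's leading term divides it; move -44/9*x_2 to the remainder.
  leading term 1: no divisor's leading term divides it; move 50/9 to the remainder.
The remainder 4/3*x_1**2 + 4/3*x_1*x_2 - 22/9*x_2**2 - 28/9*x_1 - 44/9*x_2 + 50/9 is nonzero, so it would be added as the next basis element.

S(g_1, g_2) = x_1**2*x_2 + 2/3*x_1*x_2**2 + 4/3*x_1**2 + 2*x_1*x_2 - 2*x_2**2 - 8/3*x_1 - 22/3*x_2; remainder on division = 4/3*x_1**2 + 4/3*x_1*x_2 - 22/9*x_2**2 - 28/9*x_1 - 44/9*x_2 + 50/9.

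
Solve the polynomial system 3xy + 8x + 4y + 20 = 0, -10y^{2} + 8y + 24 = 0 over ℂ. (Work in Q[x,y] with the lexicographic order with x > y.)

Compute a lex Gröbner basis by Buchberger's algorithm.
f_1 = 3xy + 8x + 4y + 20, LT = xy.
f_2 = -10y^{2} + 8y + 24, LT = y^{2}.

S(f_1,f_2): lcm = xy^{2}. S = \tfrac{52}{15}xy + \tfrac{12}{5}x + \tfrac{4}{3}y^{2} + \tfrac{20}{3}y.
  leading term xy: subtract (\tfrac{52}{45})·f_1 from \tfrac{52}{15}xy + \tfrac{12}{5}x + \tfrac{4}{3}y^{2} + \tfrac{20}{3}y → -\tfrac{308}{45}x + \tfrac{4}{3}y^{2} + \tfrac{92}{45}y - \tfrac{208}{9}
  leading term x: no divisor's leading term divides it; move -\tfrac{308}{45}x to the remainder.
  leading term y^{2}: subtract (-\tfrac{2}{15})·f_2 from \tfrac{4}{3}y^{2} + \tfrac{92}{45}y - \tfrac{208}{9} → \tfrac{28}{9}y - \tfrac{896}{45}
  leading term y: no divisor's leading term divides it; move \tfrac{28}{9}y to the remainder.
  leading term 1: no divisor's leading term divides it; move -\tfrac{896}{45} to the remainder.
  remainder -\tfrac{308}{45}x + \tfrac{28}{9}y - \tfrac{896}{45} ≠ 0; add h_3 = -\tfrac{308}{45}x + \tfrac{28}{9}y - \tfrac{896}{45} to the basis.

The other S-polynomials (S(f_1,h_3), S(f_2,h_3)) all reduce to 0 modulo the current basis, so we have a Gröbner basis.
Inter-reduce: drop elements whose leading term is divisible by another's, tail-reduce, and make monic.
Reduced Gröbner basis: {x - \tfrac{5}{11}y + \tfrac{32}{11}, y^{2} - \tfrac{4}{5}y - \tfrac{12}{5}}.

Elimination: the polynomial y^{2} - \tfrac{4}{5}y - \tfrac{12}{5} lies in the elimination ideal for y, so y ∈ {-6/5, 2}. For each such y, the remaining basis elements (now univariate) give the rest of the solution.
  y = -6/5: the earlier basis element becomes x + \tfrac{38}{11} = 0, giving x = -38/11 — point (-38/11, -6/5).
  y = 2: the earlier basis element becomes x + 2 = 0, giving x = -2 — point (-2, 2).
Each listed point satisfies every original equation (direct substitution).
Zero-dimensionality of the ideal guarantees finitely many solutions over ℂ.

{(-38/11, -6/5), (-2, 2)}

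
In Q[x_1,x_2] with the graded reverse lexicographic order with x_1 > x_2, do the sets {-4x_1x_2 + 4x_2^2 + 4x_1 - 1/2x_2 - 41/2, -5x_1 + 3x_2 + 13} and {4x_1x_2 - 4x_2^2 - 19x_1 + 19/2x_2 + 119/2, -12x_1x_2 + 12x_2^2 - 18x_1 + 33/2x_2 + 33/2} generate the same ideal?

Yes, the ideals are equal.

Two ideals are equal iff their reduced Gröbner bases coincide (the reduced basis is unique for a fixed ordering).
Buchberger on the first generating set:
f_1 = -4x_1x_2 + 4x_2^2 + 4x_1 - 1/2x_2 - 41/2, LT = x_1x_2.
f_2 = -5x_1 + 3x_2 + 13, LT = x_1.

S(f_1,f_2): lcm = x_1x_2. S = -2/5x_2^2 - x_1 + 109/40x_2 + 41/8.
  leading term x_2^2: no divisor's leading term divides it; move -2/5x_2^2 to the remainder.
  leading term x_1: subtract (1/5)·f_2 from -x_1 + 109/40x_2 + 41/8 → 17/8x_2 + 101/40
  leading term x_2: no divisor's leading term divides it; move 17/8x_2 to the remainder.
  leading term 1: no divisor's leading term divides it; move 101/40 to the remainder.
  remainder -2/5x_2^2 + 17/8x_2 + 101/40 ≠ 0; add g_3 = -2/5x_2^2 + 17/8x_2 + 101/40 to the basis.

The other S-polynomials (S(f_1,g_3), S(f_2,g_3)) all reduce to 0 modulo the current basis, so we have a Gröbner basis.
Inter-reduce: drop elements whose leading term is divisible by another's, tail-reduce, and make monic.
Reduced Gröbner basis: {x_2^2 - 85/16x_2 - 101/16, x_1 - 3/5x_2 - 13/5}.

Buchberger on the second generating set:
h_1 = 4x_1x_2 - 4x_2^2 - 19x_1 + 19/2x_2 + 119/2, LT = x_1x_2.
h_2 = -12x_1x_2 + 12x_2^2 - 18x_1 + 33/2x_2 + 33/2, LT = x_1x_2.

S(h_1,h_2): lcm = x_1x_2. S = -25/4x_1 + 15/4x_2 + 65/4.
  leading term x_1: no divisor's leading term divides it; move -25/4x_1 to the remainder.
  leading term x_2: no divisor's leading term divides it; move 15/4x_2 to the remainder.
  leading term 1: no divisor's leading term divides it; move 65/4 to the remainder.
  remainder -25/4x_1 + 15/4x_2 + 65/4 ≠ 0; add k_3 = -25/4x_1 + 15/4x_2 + 65/4 to the basis.

S(h_1,k_3): lcm = x_1x_2. S = -2/5x_2^2 - 19/4x_1 + 199/40x_2 + 119/8.
  leading term x_2^2: no divisor's leading term divides it; move -2/5x_2^2 to the remainder.
  leading term x_1: subtract (19/25)·k_3 from -19/4x_1 + 199/40x_2 + 119/8 → 17/8x_2 + 101/40
  leading term x_2: no divisor's leading term divides it; move 17/8x_2 to the remainder.
  leading term 1: no divisor's leading term divides it; move 101/40 to the remainder.
  remainder -2/5x_2^2 + 17/8x_2 + 101/40 ≠ 0; add k_4 = -2/5x_2^2 + 17/8x_2 + 101/40 to the basis.

The other S-polynomials (S(h_2,k_3), S(h_1,k_4), S(h_2,k_4), S(k_3,k_4)) all reduce to 0 modulo the current basis, so we have a Gröbner basis.
Inter-reduce: drop elements whose leading term is divisible by another's, tail-reduce, and make monic.
Reduced Gröbner basis: {x_2^2 - 85/16x_2 - 101/16, x_1 - 3/5x_2 - 13/5}.

These coincide, so the ideals are equal.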